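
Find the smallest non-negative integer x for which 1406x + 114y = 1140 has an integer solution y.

Reduce mod 114: 1406x ≡ 1140 (mod 114). With g = gcd(1406, 114) = 38 dividing 1140, divide through: 37x ≡ 30 (mod 3).
Since gcd(37, 3) = 1, x ≡ 30·(37)⁻¹ ≡ 0 (mod 3). Smallest non-negative: 0.

0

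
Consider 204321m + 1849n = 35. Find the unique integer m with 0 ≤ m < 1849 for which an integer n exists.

1001

gcd(204321, 1849) = 1 (Euclid: 204321 = 110·1849 + 931; 1849 = 1·931 + 918; 931 = 1·918 + 13; 918 = 70·13 + 8; 13 = 1·8 + 5; 8 = 1·5 + 3; 5 = 1·3 + 2; 3 = 1·2 + 1; 2 = 2·1 + 0), and 1 | 35.
Extended Euclid: 204321·(-711) + 1849·(78568) = 1. Scale by 35: m₀ = -24885.
General solution m = m₀ + 1849t; reducing mod 1849 gives m = 1001 (and n = -110614).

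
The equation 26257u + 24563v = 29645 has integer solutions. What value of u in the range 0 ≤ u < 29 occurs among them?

3

gcd(26257, 24563) = 847 (Euclid: 26257 = 1·24563 + 1694; 24563 = 14·1694 + 847; 1694 = 2·847 + 0), and 847 | 29645.
Extended Euclid: 26257·(-14) + 24563·(15) = 847. Scale by 35: u₀ = -490.
General solution u = u₀ + 29t; reducing mod 29 gives u = 3 (and v = -2).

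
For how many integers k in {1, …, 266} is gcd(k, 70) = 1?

91

Prime factors of 70: 2, 5, 7. Count integers ≤ 266 divisible by none of them.
By inclusion–exclusion: 266 − ⌊266/2⌋ − ⌊266/5⌋ − ⌊266/7⌋ + ⌊266/10⌋ + ⌊266/14⌋ + ⌊266/35⌋ − ⌊266/70⌋ = 91.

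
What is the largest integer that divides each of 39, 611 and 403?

13

gcd(39, 611): 611 = 15·39 + 26; 39 = 1·26 + 13; 26 = 2·13 + 0 → 13
gcd(13, 403): 403 = 31·13 + 0 → 13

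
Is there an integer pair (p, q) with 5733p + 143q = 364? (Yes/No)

By Bézout, 5733p + 143q = 364 has integer solutions iff gcd(5733, 143) | 364.
Euclid: 5733 = 40·143 + 13; 143 = 11·13 + 0. gcd = 13; 364 mod 13 = 0. Yes.

Yes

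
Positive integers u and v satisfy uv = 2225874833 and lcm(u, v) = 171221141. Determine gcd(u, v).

gcd·lcm = product, so gcd = 2225874833/171221141 = 13.

13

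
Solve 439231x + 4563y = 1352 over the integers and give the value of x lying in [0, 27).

5

gcd(439231, 4563) = 169 (Euclid: 439231 = 96·4563 + 1183; 4563 = 3·1183 + 1014; 1183 = 1·1014 + 169; 1014 = 6·169 + 0), and 169 | 1352.
Extended Euclid: 439231·(4) + 4563·(-385) = 169. Scale by 8: x₀ = 32.
General solution x = x₀ + 27t; reducing mod 27 gives x = 5 (and y = -481).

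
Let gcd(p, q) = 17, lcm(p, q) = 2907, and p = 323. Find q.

153

Using pq = gcd(p,q)·lcm(p,q) = 17·2907 = 49419, we get q = 49419/323 = 153.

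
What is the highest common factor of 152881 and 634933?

289

152881 = 17² · 23²
634933 = 13³ · 17²
Common: 17² = 289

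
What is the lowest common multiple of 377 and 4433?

377 = 13 · 29; 4433 = 11 · 13 · 31
max exponents: 11 · 13 · 29 · 31 = 128557

128557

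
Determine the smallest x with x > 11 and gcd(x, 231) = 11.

gcd(x, 231) = 11 forces 11 | x; write x = 11s. Then gcd(11s, 11·21) = 11·gcd(s, 21), so need gcd(s, 21) = 1.
11s > 11 gives s ≥ 2. The least s ≥ 2 coprime to 21 is 2, so x = 11·2 = 22.

22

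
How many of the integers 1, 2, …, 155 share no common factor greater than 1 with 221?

221 = 13·17. Inclusion–exclusion on these primes:
155 − ⌊155/13⌋ − ⌊155/17⌋ + ⌊155/221⌋ = 135

135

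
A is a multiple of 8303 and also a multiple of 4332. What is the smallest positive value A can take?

8303 = 19² · 23; 4332 = 2² · 3 · 19²
max exponents: 2² · 3 · 19² · 23 = 99636

99636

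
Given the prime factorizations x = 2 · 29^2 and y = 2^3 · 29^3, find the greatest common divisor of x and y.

1682

min exponent per shared prime: 2 · 29^2 = 1682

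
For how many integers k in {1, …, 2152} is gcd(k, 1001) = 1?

1548

Prime factors of 1001: 7, 11, 13. Count integers ≤ 2152 divisible by none of them.
By inclusion–exclusion: 2152 − ⌊2152/7⌋ − ⌊2152/11⌋ − ⌊2152/13⌋ + ⌊2152/77⌋ + ⌊2152/91⌋ + ⌊2152/143⌋ − ⌊2152/1001⌋ = 1548.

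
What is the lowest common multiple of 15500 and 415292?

gcd first: 415292 = 26·15500 + 12292; 15500 = 1·12292 + 3208; 12292 = 3·3208 + 2668; 3208 = 1·2668 + 540; 2668 = 4·540 + 508; 540 = 1·508 + 32; 508 = 15·32 + 28; 32 = 1·28 + 4; 28 = 7·4 + 0 → gcd = 4
lcm = 15500·415292/gcd = 6437026000/4 = 1609256500

1609256500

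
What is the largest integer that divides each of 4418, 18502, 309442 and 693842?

2

gcd(4418, 18502): 18502 = 4·4418 + 830; 4418 = 5·830 + 268; 830 = 3·268 + 26; 268 = 10·26 + 8; 26 = 3·8 + 2; 8 = 4·2 + 0 → 2
gcd(2, 309442): 309442 = 154721·2 + 0 → 2
gcd(2, 693842): 693842 = 346921·2 + 0 → 2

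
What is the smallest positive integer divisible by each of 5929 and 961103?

5929 = 7² · 11²; 961103 = 11² · 13² · 47
max exponents: 7² · 11² · 13² · 47 = 47094047

47094047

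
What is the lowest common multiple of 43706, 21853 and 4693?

15777866

43706 = 2 · 13 · 41²; 21853 = 13 · 41²; 4693 = 13 · 19²
lcm takes max exponent of each prime: 2 · 13 · 19² · 41² = 15777866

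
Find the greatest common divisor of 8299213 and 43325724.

Euclid: 43325724 = 5·8299213 + 1829659; 8299213 = 4·1829659 + 980577; 1829659 = 1·980577 + 849082; 980577 = 1·849082 + 131495; 849082 = 6·131495 + 60112; 131495 = 2·60112 + 11271; 60112 = 5·11271 + 3757; 11271 = 3·3757 + 0. Last nonzero remainder: 3757.

3757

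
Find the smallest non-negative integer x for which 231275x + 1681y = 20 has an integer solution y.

gcd(231275, 1681) = 1 (Euclid: 231275 = 137·1681 + 978; 1681 = 1·978 + 703; 978 = 1·703 + 275; 703 = 2·275 + 153; 275 = 1·153 + 122; 153 = 1·122 + 31; 122 = 3·31 + 29; 31 = 1·29 + 2; 29 = 14·2 + 1; 2 = 2·1 + 0), and 1 | 20.
Extended Euclid: 231275·(813) + 1681·(-111854) = 1. Scale by 20: x₀ = 16260.
General solution x = x₀ + 1681t; reducing mod 1681 gives x = 1131 (and y = -155605).

1131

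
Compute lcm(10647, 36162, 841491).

81629675946

10647 = 3² · 7 · 13²; 36162 = 2 · 3² · 7² · 41; 841491 = 3² · 7 · 19² · 37
lcm takes max exponent of each prime: 2 · 3² · 7² · 13² · 19² · 37 · 41 = 81629675946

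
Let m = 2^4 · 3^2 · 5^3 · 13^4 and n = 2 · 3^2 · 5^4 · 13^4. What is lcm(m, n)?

2570490000

max exponent per prime: 2^4 · 3^2 · 5^4 · 13^4 = 2570490000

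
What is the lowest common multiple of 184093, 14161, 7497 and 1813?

61302969

184093 = 7² · 13 · 17²; 14161 = 7² · 17²; 7497 = 3² · 7² · 17; 1813 = 7² · 37
lcm takes max exponent of each prime: 3² · 7² · 13 · 17² · 37 = 61302969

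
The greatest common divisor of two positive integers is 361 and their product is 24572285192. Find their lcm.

68067272

For any two positive integers, gcd × lcm equals their product. Hence lcm = 24572285192 / 361 = 68067272.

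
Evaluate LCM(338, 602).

101738

338 = 2 · 13²; 602 = 2 · 7 · 43
max exponents: 2 · 7 · 13² · 43 = 101738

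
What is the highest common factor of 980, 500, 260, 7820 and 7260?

980 = 2² · 5 · 7²; 500 = 2² · 5³; 260 = 2² · 5 · 13; 7820 = 2² · 5 · 17 · 23; 7260 = 2² · 3 · 5 · 11²
gcd takes min exponent of each prime: 2² · 5 = 20

20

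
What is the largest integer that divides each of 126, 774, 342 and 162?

126 = 2 · 3² · 7; 774 = 2 · 3² · 43; 342 = 2 · 3² · 19; 162 = 2 · 3⁴
gcd takes min exponent of each prime: 2 · 3² = 18

18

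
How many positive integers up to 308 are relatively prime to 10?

123

10 = 2·5. Inclusion–exclusion on these primes:
308 − ⌊308/2⌋ − ⌊308/5⌋ + ⌊308/10⌋ = 123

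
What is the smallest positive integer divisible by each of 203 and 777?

22533

203 = 7 · 29; 777 = 3 · 7 · 37
max exponents: 3 · 7 · 29 · 37 = 22533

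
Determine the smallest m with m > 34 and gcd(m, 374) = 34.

68

gcd(m, 374) = 34 forces 34 | m; write m = 34s. Then gcd(34s, 34·11) = 34·gcd(s, 11), so need gcd(s, 11) = 1.
34s > 34 gives s ≥ 2. The least s ≥ 2 coprime to 11 is 2, so m = 34·2 = 68.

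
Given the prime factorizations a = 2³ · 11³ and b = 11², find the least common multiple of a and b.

max exponent per prime: 2³ · 11³ = 10648

10648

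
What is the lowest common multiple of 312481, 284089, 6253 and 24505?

2818130209765

lcm(312481, 284089) = 312481·284089/gcd = 88772414809/169 = 525280561
lcm(525280561, 6253) = 525280561·6253/gcd = 3284579347933/169 = 19435380757
lcm(19435380757, 24505) = 19435380757·24505/gcd = 476264005450285/169 = 2818130209765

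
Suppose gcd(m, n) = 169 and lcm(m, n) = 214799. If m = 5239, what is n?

6929

m·n = gcd·lcm = 169·214799 = 36301031, so n = 36301031/5239 = 6929.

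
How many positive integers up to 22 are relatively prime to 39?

14

Prime factors of 39: 3, 13. Count integers ≤ 22 divisible by none of them.
By inclusion–exclusion: 22 − ⌊22/3⌋ − ⌊22/13⌋ + ⌊22/39⌋ = 14.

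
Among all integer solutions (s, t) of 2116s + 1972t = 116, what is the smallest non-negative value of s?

261

gcd(2116, 1972) = 4 (Euclid: 2116 = 1·1972 + 144; 1972 = 13·144 + 100; 144 = 1·100 + 44; 100 = 2·44 + 12; 44 = 3·12 + 8; 12 = 1·8 + 4; 8 = 2·4 + 0), and 4 | 116.
Extended Euclid: 2116·(-178) + 1972·(191) = 4. Scale by 29: s₀ = -5162.
General solution s = s₀ + 493k; reducing mod 493 gives s = 261 (and t = -280).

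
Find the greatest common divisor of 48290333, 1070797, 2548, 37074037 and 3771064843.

gcd(48290333, 1070797): 48290333 = 45·1070797 + 104468; 1070797 = 10·104468 + 26117; 104468 = 4·26117 + 0 → 26117
gcd(26117, 2548): 26117 = 10·2548 + 637; 2548 = 4·637 + 0 → 637
gcd(637, 37074037): 37074037 = 58201·637 + 0 → 637
gcd(637, 3771064843): 3771064843 = 5920039·637 + 0 → 637

637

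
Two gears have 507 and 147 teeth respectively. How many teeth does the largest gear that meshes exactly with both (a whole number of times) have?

507 = 3 · 13²
147 = 3 · 7²
Common: 3 = 3

3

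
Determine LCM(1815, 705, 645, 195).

1815 = 3 · 5 · 11²; 705 = 3 · 5 · 47; 645 = 3 · 5 · 43; 195 = 3 · 5 · 13
lcm takes max exponent of each prime: 3 · 5 · 11² · 13 · 43 · 47 = 47685495

47685495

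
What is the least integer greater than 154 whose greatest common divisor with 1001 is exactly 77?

gcd(k, 1001) = 77 forces 77 | k; write k = 77s. Then gcd(77s, 77·13) = 77·gcd(s, 13), so need gcd(s, 13) = 1.
77s > 154 gives s ≥ 3. The least s ≥ 3 coprime to 13 is 3, so k = 77·3 = 231.

231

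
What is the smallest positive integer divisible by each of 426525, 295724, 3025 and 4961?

909351300

lcm(426525, 295724) = 426525·295724/gcd = 126133679100/5687 = 22179300
lcm(22179300, 3025) = 22179300·3025/gcd = 67092382500/3025 = 22179300
lcm(22179300, 4961) = 22179300·4961/gcd = 110031507300/121 = 909351300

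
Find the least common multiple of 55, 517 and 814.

55 = 5 · 11; 517 = 11 · 47; 814 = 2 · 11 · 37
lcm takes max exponent of each prime: 2 · 5 · 11 · 37 · 47 = 191290

191290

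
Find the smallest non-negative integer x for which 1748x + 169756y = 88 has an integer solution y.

5050

gcd(1748, 169756) = 4 (Euclid: 169756 = 97·1748 + 200; 1748 = 8·200 + 148; 200 = 1·148 + 52; 148 = 2·52 + 44; 52 = 1·44 + 8; 44 = 5·8 + 4; 8 = 2·4 + 0), and 4 | 88.
Extended Euclid: 1748·(19520) + 169756·(-201) = 4. Scale by 22: x₀ = 429440.
General solution x = x₀ + 42439t; reducing mod 42439 gives x = 5050 (and y = -52).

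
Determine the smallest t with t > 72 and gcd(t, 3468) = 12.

Multiples of 12 above 72: 12·7, 12·8, … . Need the cofactor coprime to 3468/12 = 289.
Checking s = 7, 8, … the first with gcd(s, 289) = 1 is s = 7, giving 84.

84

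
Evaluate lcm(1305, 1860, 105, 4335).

1305 = 3² · 5 · 29; 1860 = 2² · 3 · 5 · 31; 105 = 3 · 5 · 7; 4335 = 3 · 5 · 17²
lcm takes max exponent of each prime: 2² · 3² · 5 · 7 · 17² · 29 · 31 = 327361860

327361860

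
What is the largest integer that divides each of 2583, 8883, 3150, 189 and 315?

63

gcd(2583, 8883): 8883 = 3·2583 + 1134; 2583 = 2·1134 + 315; 1134 = 3·315 + 189; 315 = 1·189 + 126; 189 = 1·126 + 63; 126 = 2·63 + 0 → 63
gcd(63, 3150): 3150 = 50·63 + 0 → 63
gcd(63, 189): 189 = 3·63 + 0 → 63
gcd(63, 315): 315 = 5·63 + 0 → 63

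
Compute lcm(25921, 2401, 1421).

36833741

lcm(25921, 2401) = 25921·2401/gcd = 62236321/49 = 1270129
lcm(1270129, 1421) = 1270129·1421/gcd = 1804853309/49 = 36833741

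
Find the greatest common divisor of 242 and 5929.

Euclid: 5929 = 24·242 + 121; 242 = 2·121 + 0. Last nonzero remainder: 121.

121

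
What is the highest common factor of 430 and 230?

430 = 2 · 5 · 43
230 = 2 · 5 · 23
Common: 2 · 5 = 10

10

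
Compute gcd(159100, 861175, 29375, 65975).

25

159100 = 2² · 5² · 37 · 43; 861175 = 5² · 7² · 19 · 37; 29375 = 5⁴ · 47; 65975 = 5² · 7 · 13 · 29
gcd takes min exponent of each prime: 5² = 25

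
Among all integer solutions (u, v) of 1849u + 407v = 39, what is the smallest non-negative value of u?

72

Euclid: 1849 = 4·407 + 221; 407 = 1·221 + 186; 221 = 1·186 + 35; 186 = 5·35 + 11; 35 = 3·11 + 2; 11 = 5·2 + 1; 2 = 2·1 + 0 → gcd = 1; 39 = 1·39.
Back-substitution yields 1849·(-186) + 407·(845) = 1, so one solution is u = -186·39 = -7254, v = 845·39 = 32955.
Solutions in u differ by 407/1 = 407; the one in [0, 407) is -7254 mod 407 = 72.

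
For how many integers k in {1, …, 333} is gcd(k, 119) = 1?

119 = 7·17. Inclusion–exclusion on these primes:
333 − ⌊333/7⌋ − ⌊333/17⌋ + ⌊333/119⌋ = 269

269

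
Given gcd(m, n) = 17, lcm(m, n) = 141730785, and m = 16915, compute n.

142443

Using mn = gcd(m,n)·lcm(m,n) = 17·141730785 = 2409423345, we get n = 2409423345/16915 = 142443.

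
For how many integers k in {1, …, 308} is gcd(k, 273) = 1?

Prime factors of 273: 3, 7, 13. Count integers ≤ 308 divisible by none of them.
By inclusion–exclusion: 308 − ⌊308/3⌋ − ⌊308/7⌋ − ⌊308/13⌋ + ⌊308/21⌋ + ⌊308/39⌋ + ⌊308/91⌋ − ⌊308/273⌋ = 162.

162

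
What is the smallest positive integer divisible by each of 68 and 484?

8228

gcd first: 484 = 7·68 + 8; 68 = 8·8 + 4; 8 = 2·4 + 0 → gcd = 4
lcm = 68·484/gcd = 32912/4 = 8228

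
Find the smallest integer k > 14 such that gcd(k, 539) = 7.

21

539 = 7·77. Any k with gcd(k, 539) = 7 is a multiple of 7, say 7s, with s coprime to 77.
Need s > 14/7, so s ≥ 3. First s ≥ 3 with gcd(s, 77) = 1 is s = 3. Thus k = 7·3 = 21.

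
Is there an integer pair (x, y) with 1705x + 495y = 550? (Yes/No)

gcd(1705, 495): 1705 = 3·495 + 220; 495 = 2·220 + 55; 220 = 4·55 + 0 → 55
55 divides 550, so a solution exists.

Yes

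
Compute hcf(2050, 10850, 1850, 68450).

2050 = 2 · 5² · 41; 10850 = 2 · 5² · 7 · 31; 1850 = 2 · 5² · 37; 68450 = 2 · 5² · 37²
gcd takes min exponent of each prime: 2 · 5² = 50

50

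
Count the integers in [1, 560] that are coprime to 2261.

2261 = 7·17·19. Inclusion–exclusion on these primes:
560 − ⌊560/7⌋ − ⌊560/17⌋ − ⌊560/19⌋ + ⌊560/119⌋ + ⌊560/133⌋ + ⌊560/323⌋ − ⌊560/2261⌋ = 428

428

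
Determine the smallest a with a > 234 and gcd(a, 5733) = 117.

gcd(a, 5733) = 117 forces 117 | a; write a = 117s. Then gcd(117s, 117·49) = 117·gcd(s, 49), so need gcd(s, 49) = 1.
117s > 234 gives s ≥ 3. The least s ≥ 3 coprime to 49 is 3, so a = 117·3 = 351.

351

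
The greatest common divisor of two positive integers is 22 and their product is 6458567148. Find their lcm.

Since gcd(m,n)·lcm(m,n) = mn, lcm = 6458567148/22 = 293571234.

293571234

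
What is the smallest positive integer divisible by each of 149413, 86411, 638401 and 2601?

149413 = 11 · 17² · 47; 86411 = 13 · 17² · 23; 638401 = 17² · 47²; 2601 = 3² · 17²
lcm takes max exponent of each prime: 3² · 11 · 13 · 17² · 23 · 47² = 18897308001

18897308001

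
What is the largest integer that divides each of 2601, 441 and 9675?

9

2601 = 3² · 17²; 441 = 3² · 7²; 9675 = 3² · 5² · 43
gcd takes min exponent of each prime: 3² = 9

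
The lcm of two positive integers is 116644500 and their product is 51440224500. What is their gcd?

441

gcd·lcm = product, so gcd = 51440224500/116644500 = 441.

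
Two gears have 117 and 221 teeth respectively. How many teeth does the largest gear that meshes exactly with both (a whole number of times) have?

117 = 3² · 13
221 = 13 · 17
Common: 13 = 13

13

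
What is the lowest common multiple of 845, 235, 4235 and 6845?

46051250245

845 = 5 · 13²; 235 = 5 · 47; 4235 = 5 · 7 · 11²; 6845 = 5 · 37²
lcm takes max exponent of each prime: 5 · 7 · 11² · 13² · 37² · 47 = 46051250245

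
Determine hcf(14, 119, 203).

7

14 = 2 · 7; 119 = 7 · 17; 203 = 7 · 29
gcd takes min exponent of each prime: 7 = 7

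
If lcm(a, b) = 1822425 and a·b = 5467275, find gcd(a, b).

3

From gcd × lcm = ab: gcd = 5467275 / 1822425 = 3.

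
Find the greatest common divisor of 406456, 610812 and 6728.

gcd(406456, 610812): 610812 = 1·406456 + 204356; 406456 = 1·204356 + 202100; 204356 = 1·202100 + 2256; 202100 = 89·2256 + 1316; 2256 = 1·1316 + 940; 1316 = 1·940 + 376; 940 = 2·376 + 188; 376 = 2·188 + 0 → 188
gcd(188, 6728): 6728 = 35·188 + 148; 188 = 1·148 + 40; 148 = 3·40 + 28; 40 = 1·28 + 12; 28 = 2·12 + 4; 12 = 3·4 + 0 → 4

4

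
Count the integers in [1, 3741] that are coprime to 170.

Prime factors of 170: 2, 5, 17. Count integers ≤ 3741 divisible by none of them.
By inclusion–exclusion: 3741 − ⌊3741/2⌋ − ⌊3741/5⌋ − ⌊3741/17⌋ + ⌊3741/10⌋ + ⌊3741/34⌋ + ⌊3741/85⌋ − ⌊3741/170⌋ = 1409.

1409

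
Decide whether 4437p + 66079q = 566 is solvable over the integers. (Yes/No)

No

By Bézout, 4437p + 66079q = 566 has integer solutions iff gcd(4437, 66079) | 566.
Euclid: 66079 = 14·4437 + 3961; 4437 = 1·3961 + 476; 3961 = 8·476 + 153; 476 = 3·153 + 17; 153 = 9·17 + 0. gcd = 17; 566 mod 17 = 5. No.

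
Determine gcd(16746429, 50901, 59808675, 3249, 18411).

gcd(16746429, 50901): 16746429 = 329·50901 + 0 → 50901
gcd(50901, 59808675): 59808675 = 1175·50901 + 0 → 50901
gcd(50901, 3249): 50901 = 15·3249 + 2166; 3249 = 1·2166 + 1083; 2166 = 2·1083 + 0 → 1083
gcd(1083, 18411): 18411 = 17·1083 + 0 → 1083

1083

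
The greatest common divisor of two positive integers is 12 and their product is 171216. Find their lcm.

gcd·lcm = product, so lcm = 171216/12 = 14268.

14268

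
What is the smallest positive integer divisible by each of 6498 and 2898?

1046178

gcd first: 6498 = 2·2898 + 702; 2898 = 4·702 + 90; 702 = 7·90 + 72; 90 = 1·72 + 18; 72 = 4·18 + 0 → gcd = 18
lcm = 6498·2898/gcd = 18831204/18 = 1046178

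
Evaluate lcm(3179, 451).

130339

3179 = 11 · 17²; 451 = 11 · 41
max exponents: 11 · 17² · 41 = 130339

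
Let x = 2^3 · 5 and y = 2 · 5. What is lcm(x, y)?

max exponent per prime: 2^3 · 5 = 40

40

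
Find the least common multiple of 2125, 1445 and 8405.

2125 = 5³ · 17; 1445 = 5 · 17²; 8405 = 5 · 41²
lcm takes max exponent of each prime: 5³ · 17² · 41² = 60726125

60726125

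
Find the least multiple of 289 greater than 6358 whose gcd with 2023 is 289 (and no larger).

6647

2023 = 289·7. Any m with gcd(m, 2023) = 289 is a multiple of 289, say 289s, with s coprime to 7.
Need s > 6358/289, so s ≥ 23. First s ≥ 23 with gcd(s, 7) = 1 is s = 23. Thus m = 289·23 = 6647.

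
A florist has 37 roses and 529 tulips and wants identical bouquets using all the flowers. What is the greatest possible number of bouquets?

1

37 = 37
529 = 23²
Common: 1 = 1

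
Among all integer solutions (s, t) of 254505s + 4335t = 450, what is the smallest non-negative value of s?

268

gcd(254505, 4335) = 15 (Euclid: 254505 = 58·4335 + 3075; 4335 = 1·3075 + 1260; 3075 = 2·1260 + 555; 1260 = 2·555 + 150; 555 = 3·150 + 105; 150 = 1·105 + 45; 105 = 2·45 + 15; 45 = 3·15 + 0), and 15 | 450.
Extended Euclid: 254505·(86) + 4335·(-5049) = 15. Scale by 30: s₀ = 2580.
General solution s = s₀ + 289k; reducing mod 289 gives s = 268 (and t = -15734).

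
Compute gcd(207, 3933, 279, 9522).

gcd(207, 3933): 3933 = 19·207 + 0 → 207
gcd(207, 279): 279 = 1·207 + 72; 207 = 2·72 + 63; 72 = 1·63 + 9; 63 = 7·9 + 0 → 9
gcd(9, 9522): 9522 = 1058·9 + 0 → 9

9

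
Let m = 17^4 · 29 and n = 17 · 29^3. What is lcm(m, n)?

2036993669

max exponent per prime: 17^4 · 29^3 = 2036993669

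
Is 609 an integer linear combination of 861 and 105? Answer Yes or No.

Yes

gcd(861, 105): 861 = 8·105 + 21; 105 = 5·21 + 0 → 21
21 divides 609, so a solution exists.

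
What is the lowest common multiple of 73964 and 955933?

gcd first: 955933 = 12·73964 + 68365; 73964 = 1·68365 + 5599; 68365 = 12·5599 + 1177; 5599 = 4·1177 + 891; 1177 = 1·891 + 286; 891 = 3·286 + 33; 286 = 8·33 + 22; 33 = 1·22 + 11; 22 = 2·11 + 0 → gcd = 11
lcm = 73964·955933/gcd = 70704628412/11 = 6427693492

6427693492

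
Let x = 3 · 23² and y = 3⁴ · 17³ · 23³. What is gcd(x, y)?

min exponent per shared prime: 3 · 23² = 1587

1587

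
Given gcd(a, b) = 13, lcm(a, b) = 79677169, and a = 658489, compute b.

Using ab = gcd(a,b)·lcm(a,b) = 13·79677169 = 1035803197, we get b = 1035803197/658489 = 1573.

1573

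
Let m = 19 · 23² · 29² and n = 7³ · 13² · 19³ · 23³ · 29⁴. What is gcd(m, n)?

8452891

min exponent per shared prime: 19 · 23² · 29² = 8452891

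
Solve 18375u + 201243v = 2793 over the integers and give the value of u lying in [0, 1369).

263

Euclid: 201243 = 10·18375 + 17493; 18375 = 1·17493 + 882; 17493 = 19·882 + 735; 882 = 1·735 + 147; 735 = 5·147 + 0 → gcd = 147; 2793 = 147·19.
Back-substitution yields 18375·(230) + 201243·(-21) = 147, so one solution is u = 230·19 = 4370, v = -21·19 = -399.
Solutions in u differ by 201243/147 = 1369; the one in [0, 1369) is 4370 mod 1369 = 263.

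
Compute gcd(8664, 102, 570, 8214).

6

gcd(8664, 102): 8664 = 84·102 + 96; 102 = 1·96 + 6; 96 = 16·6 + 0 → 6
gcd(6, 570): 570 = 95·6 + 0 → 6
gcd(6, 8214): 8214 = 1369·6 + 0 → 6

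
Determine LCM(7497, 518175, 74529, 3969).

lcm(7497, 518175) = 7497·518175/gcd = 3884757975/441 = 8808975
lcm(8808975, 74529) = 8808975·74529/gcd = 656524097775/441 = 1488716775
lcm(1488716775, 3969) = 1488716775·3969/gcd = 5908716879975/441 = 13398450975

13398450975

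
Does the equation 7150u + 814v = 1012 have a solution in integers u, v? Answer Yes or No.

Yes

By Bézout, 7150u + 814v = 1012 has integer solutions iff gcd(7150, 814) | 1012.
Euclid: 7150 = 8·814 + 638; 814 = 1·638 + 176; 638 = 3·176 + 110; 176 = 1·110 + 66; 110 = 1·66 + 44; 66 = 1·44 + 22; 44 = 2·22 + 0. gcd = 22; 1012 mod 22 = 0. Yes.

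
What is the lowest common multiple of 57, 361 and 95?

5415

57 = 3 · 19; 361 = 19²; 95 = 5 · 19
lcm takes max exponent of each prime: 3 · 5 · 19² = 5415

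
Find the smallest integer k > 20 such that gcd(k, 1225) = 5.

1225 = 5·245. Any k with gcd(k, 1225) = 5 is a multiple of 5, say 5s, with s coprime to 245.
Need s > 20/5, so s ≥ 5. First s ≥ 5 with gcd(s, 245) = 1 is s = 6. Thus k = 5·6 = 30.

30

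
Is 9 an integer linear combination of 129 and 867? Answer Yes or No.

Yes

gcd(129, 867): 867 = 6·129 + 93; 129 = 1·93 + 36; 93 = 2·36 + 21; 36 = 1·21 + 15; 21 = 1·15 + 6; 15 = 2·6 + 3; 6 = 2·3 + 0 → 3
3 divides 9, so a solution exists.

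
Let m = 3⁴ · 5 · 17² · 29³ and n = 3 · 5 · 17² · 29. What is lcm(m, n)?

2854610505

max exponent per prime: 3⁴ · 5 · 17² · 29³ = 2854610505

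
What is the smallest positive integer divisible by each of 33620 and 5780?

gcd first: 33620 = 5·5780 + 4720; 5780 = 1·4720 + 1060; 4720 = 4·1060 + 480; 1060 = 2·480 + 100; 480 = 4·100 + 80; 100 = 1·80 + 20; 80 = 4·20 + 0 → gcd = 20
lcm = 33620·5780/gcd = 194323600/20 = 9716180

9716180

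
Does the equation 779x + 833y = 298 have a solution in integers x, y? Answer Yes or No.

By Bézout, 779x + 833y = 298 has integer solutions iff gcd(779, 833) | 298.
Euclid: 833 = 1·779 + 54; 779 = 14·54 + 23; 54 = 2·23 + 8; 23 = 2·8 + 7; 8 = 1·7 + 1; 7 = 7·1 + 0. gcd = 1; 298 mod 1 = 0. Yes.

Yes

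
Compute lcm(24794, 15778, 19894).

5033182

lcm(24794, 15778) = 24794·15778/gcd = 391199732/2254 = 173558
lcm(173558, 19894) = 173558·19894/gcd = 3452762852/686 = 5033182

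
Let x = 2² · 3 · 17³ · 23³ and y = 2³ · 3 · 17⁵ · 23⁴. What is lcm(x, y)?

9536020865688

max exponent per prime: 2³ · 3 · 17⁵ · 23⁴ = 9536020865688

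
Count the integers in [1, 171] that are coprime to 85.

85 = 5·17. Inclusion–exclusion on these primes:
171 − ⌊171/5⌋ − ⌊171/17⌋ + ⌊171/85⌋ = 129

129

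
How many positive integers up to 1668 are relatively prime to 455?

Prime factors of 455: 5, 7, 13. Count integers ≤ 1668 divisible by none of them.
By inclusion–exclusion: 1668 − ⌊1668/5⌋ − ⌊1668/7⌋ − ⌊1668/13⌋ + ⌊1668/35⌋ + ⌊1668/65⌋ + ⌊1668/91⌋ − ⌊1668/455⌋ = 1056.

1056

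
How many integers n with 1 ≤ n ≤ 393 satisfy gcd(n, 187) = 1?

337

187 = 11·17. Inclusion–exclusion on these primes:
393 − ⌊393/11⌋ − ⌊393/17⌋ + ⌊393/187⌋ = 337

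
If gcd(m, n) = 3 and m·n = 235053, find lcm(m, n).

78351

Since gcd(m,n)·lcm(m,n) = mn, lcm = 235053/3 = 78351.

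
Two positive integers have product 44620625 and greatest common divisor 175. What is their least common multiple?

254975

gcd·lcm = product, so lcm = 44620625/175 = 254975.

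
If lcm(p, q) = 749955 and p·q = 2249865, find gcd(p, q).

gcd·lcm = product, so gcd = 2249865/749955 = 3.

3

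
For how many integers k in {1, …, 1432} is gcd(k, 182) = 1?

567

182 = 2·7·13. Inclusion–exclusion on these primes:
1432 − ⌊1432/2⌋ − ⌊1432/7⌋ − ⌊1432/13⌋ + ⌊1432/14⌋ + ⌊1432/26⌋ + ⌊1432/91⌋ − ⌊1432/182⌋ = 567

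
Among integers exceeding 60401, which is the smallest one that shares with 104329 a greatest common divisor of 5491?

65892

104329 = 5491·19. Any t with gcd(t, 104329) = 5491 is a multiple of 5491, say 5491s, with s coprime to 19.
Need s > 60401/5491, so s ≥ 12. First s ≥ 12 with gcd(s, 19) = 1 is s = 12. Thus t = 5491·12 = 65892.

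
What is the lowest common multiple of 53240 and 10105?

107598040

53240 = 2³ · 5 · 11³; 10105 = 5 · 43 · 47
max exponents: 2³ · 5 · 11³ · 43 · 47 = 107598040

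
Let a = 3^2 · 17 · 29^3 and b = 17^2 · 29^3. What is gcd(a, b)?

414613

min exponent per shared prime: 17 · 29^3 = 414613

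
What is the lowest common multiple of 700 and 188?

700 = 2² · 5² · 7; 188 = 2² · 47
max exponents: 2² · 5² · 7 · 47 = 32900

32900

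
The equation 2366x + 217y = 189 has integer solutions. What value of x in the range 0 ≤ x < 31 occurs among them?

22

Reduce mod 217: 2366x ≡ 189 (mod 217). With g = gcd(2366, 217) = 7 dividing 189, divide through: 338x ≡ 27 (mod 31).
Since gcd(338, 31) = 1, x ≡ 27·(338)⁻¹ ≡ 22 (mod 31). Smallest non-negative: 22.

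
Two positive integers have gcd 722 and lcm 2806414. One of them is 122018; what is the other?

a·b = gcd·lcm = 722·2806414 = 2026230908, so b = 2026230908/122018 = 16606.

16606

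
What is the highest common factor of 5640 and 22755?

Euclid: 22755 = 4·5640 + 195; 5640 = 28·195 + 180; 195 = 1·180 + 15; 180 = 12·15 + 0. Last nonzero remainder: 15.

15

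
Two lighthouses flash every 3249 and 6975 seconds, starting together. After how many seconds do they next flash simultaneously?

2517975

3249 = 3² · 19²; 6975 = 3² · 5² · 31
max exponents: 3² · 5² · 19² · 31 = 2517975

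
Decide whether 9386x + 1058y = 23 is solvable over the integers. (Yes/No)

gcd(9386, 1058): 9386 = 8·1058 + 922; 1058 = 1·922 + 136; 922 = 6·136 + 106; 136 = 1·106 + 30; 106 = 3·30 + 16; 30 = 1·16 + 14; 16 = 1·14 + 2; 14 = 7·2 + 0 → 2
2 does not divide 23, so a solution does not exist.

No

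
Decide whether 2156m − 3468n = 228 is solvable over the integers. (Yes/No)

Yes

gcd(2156, 3468): 3468 = 1·2156 + 1312; 2156 = 1·1312 + 844; 1312 = 1·844 + 468; 844 = 1·468 + 376; 468 = 1·376 + 92; 376 = 4·92 + 8; 92 = 11·8 + 4; 8 = 2·4 + 0 → 4
4 divides 228, so a solution exists.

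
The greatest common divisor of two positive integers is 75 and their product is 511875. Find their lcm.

For any two positive integers, gcd × lcm equals their product. Hence lcm = 511875 / 75 = 6825.

6825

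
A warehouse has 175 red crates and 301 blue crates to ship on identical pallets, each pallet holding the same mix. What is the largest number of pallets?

Euclid: 301 = 1·175 + 126; 175 = 1·126 + 49; 126 = 2·49 + 28; 49 = 1·28 + 21; 28 = 1·21 + 7; 21 = 3·7 + 0. Last nonzero remainder: 7.

7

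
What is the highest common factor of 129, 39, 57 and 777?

3

gcd(129, 39): 129 = 3·39 + 12; 39 = 3·12 + 3; 12 = 4·3 + 0 → 3
gcd(3, 57): 57 = 19·3 + 0 → 3
gcd(3, 777): 777 = 259·3 + 0 → 3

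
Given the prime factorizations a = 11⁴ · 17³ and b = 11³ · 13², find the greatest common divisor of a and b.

min exponent per shared prime: 11³ = 1331

1331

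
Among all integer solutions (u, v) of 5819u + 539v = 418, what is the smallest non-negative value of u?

gcd(5819, 539) = 11 (Euclid: 5819 = 10·539 + 429; 539 = 1·429 + 110; 429 = 3·110 + 99; 110 = 1·99 + 11; 99 = 9·11 + 0), and 11 | 418.
Extended Euclid: 5819·(-5) + 539·(54) = 11. Scale by 38: u₀ = -190.
General solution u = u₀ + 49t; reducing mod 49 gives u = 6 (and v = -64).

6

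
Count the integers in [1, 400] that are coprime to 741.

234

741 = 3·13·19. Inclusion–exclusion on these primes:
400 − ⌊400/3⌋ − ⌊400/13⌋ − ⌊400/19⌋ + ⌊400/39⌋ + ⌊400/57⌋ + ⌊400/247⌋ − ⌊400/741⌋ = 234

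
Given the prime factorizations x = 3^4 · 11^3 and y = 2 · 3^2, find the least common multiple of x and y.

215622

max exponent per prime: 2 · 3^4 · 11^3 = 215622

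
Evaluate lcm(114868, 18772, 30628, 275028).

114868 = 2² · 13 · 47²; 18772 = 2² · 13 · 19²; 30628 = 2² · 13 · 19 · 31; 275028 = 2² · 3 · 13 · 41 · 43
lcm takes max exponent of each prime: 2² · 3 · 13 · 19² · 31 · 41 · 43 · 47² = 6798944910732

6798944910732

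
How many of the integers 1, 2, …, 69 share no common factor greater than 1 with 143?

58

Prime factors of 143: 11, 13. Count integers ≤ 69 divisible by none of them.
By inclusion–exclusion: 69 − ⌊69/11⌋ − ⌊69/13⌋ + ⌊69/143⌋ = 58.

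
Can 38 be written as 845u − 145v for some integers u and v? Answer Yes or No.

By Bézout, 845u − 145v = 38 has integer solutions iff gcd(845, 145) | 38.
Euclid: 845 = 5·145 + 120; 145 = 1·120 + 25; 120 = 4·25 + 20; 25 = 1·20 + 5; 20 = 4·5 + 0. gcd = 5; 38 mod 5 = 3. No.

No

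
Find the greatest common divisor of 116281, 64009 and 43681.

121

gcd(116281, 64009): 116281 = 1·64009 + 52272; 64009 = 1·52272 + 11737; 52272 = 4·11737 + 5324; 11737 = 2·5324 + 1089; 5324 = 4·1089 + 968; 1089 = 1·968 + 121; 968 = 8·121 + 0 → 121
gcd(121, 43681): 43681 = 361·121 + 0 → 121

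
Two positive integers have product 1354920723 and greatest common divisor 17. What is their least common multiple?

Since gcd(u,v)·lcm(u,v) = uv, lcm = 1354920723/17 = 79701219.

79701219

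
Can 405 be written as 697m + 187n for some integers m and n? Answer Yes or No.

gcd(697, 187): 697 = 3·187 + 136; 187 = 1·136 + 51; 136 = 2·51 + 34; 51 = 1·34 + 17; 34 = 2·17 + 0 → 17
17 does not divide 405, so a solution does not exist.

No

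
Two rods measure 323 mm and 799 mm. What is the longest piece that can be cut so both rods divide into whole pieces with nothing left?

Euclid: 799 = 2·323 + 153; 323 = 2·153 + 17; 153 = 9·17 + 0. Last nonzero remainder: 17.

17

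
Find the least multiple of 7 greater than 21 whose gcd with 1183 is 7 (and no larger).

1183 = 7·169. Any m with gcd(m, 1183) = 7 is a multiple of 7, say 7s, with s coprime to 169.
Need s > 21/7, so s ≥ 4. First s ≥ 4 with gcd(s, 169) = 1 is s = 4. Thus m = 7·4 = 28.

28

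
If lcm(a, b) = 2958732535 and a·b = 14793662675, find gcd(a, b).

gcd·lcm = product, so gcd = 14793662675/2958732535 = 5.

5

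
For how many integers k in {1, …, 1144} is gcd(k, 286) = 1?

480

Prime factors of 286: 2, 11, 13. Count integers ≤ 1144 divisible by none of them.
By inclusion–exclusion: 1144 − ⌊1144/2⌋ − ⌊1144/11⌋ − ⌊1144/13⌋ + ⌊1144/22⌋ + ⌊1144/26⌋ + ⌊1144/143⌋ − ⌊1144/286⌋ = 480.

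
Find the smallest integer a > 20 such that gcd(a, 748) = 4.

24

Multiples of 4 above 20: 4·6, 4·7, … . Need the cofactor coprime to 748/4 = 187.
Checking s = 6, 7, … the first with gcd(s, 187) = 1 is s = 6, giving 24.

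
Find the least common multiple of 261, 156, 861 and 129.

261 = 3² · 29; 156 = 2² · 3 · 13; 861 = 3 · 7 · 41; 129 = 3 · 43
lcm takes max exponent of each prime: 2² · 3² · 7 · 13 · 29 · 41 · 43 = 167492052

167492052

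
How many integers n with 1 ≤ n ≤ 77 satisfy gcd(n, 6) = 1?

6 = 2·3. Inclusion–exclusion on these primes:
77 − ⌊77/2⌋ − ⌊77/3⌋ + ⌊77/6⌋ = 26

26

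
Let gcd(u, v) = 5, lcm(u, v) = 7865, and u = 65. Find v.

605

Using uv = gcd(u,v)·lcm(u,v) = 5·7865 = 39325, we get v = 39325/65 = 605.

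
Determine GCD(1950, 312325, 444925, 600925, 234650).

325

1950 = 2 · 3 · 5² · 13; 312325 = 5² · 13 · 31²; 444925 = 5² · 13 · 37²; 600925 = 5² · 13 · 43²; 234650 = 2 · 5² · 13 · 19²
gcd takes min exponent of each prime: 5² · 13 = 325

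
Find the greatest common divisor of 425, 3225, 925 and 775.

25

425 = 5² · 17; 3225 = 3 · 5² · 43; 925 = 5² · 37; 775 = 5² · 31
gcd takes min exponent of each prime: 5² = 25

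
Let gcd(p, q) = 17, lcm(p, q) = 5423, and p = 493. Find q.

187

Using pq = gcd(p,q)·lcm(p,q) = 17·5423 = 92191, we get q = 92191/493 = 187.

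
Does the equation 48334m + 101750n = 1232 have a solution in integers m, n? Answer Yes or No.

Yes

By Bézout, 48334m + 101750n = 1232 has integer solutions iff gcd(48334, 101750) | 1232.
Euclid: 101750 = 2·48334 + 5082; 48334 = 9·5082 + 2596; 5082 = 1·2596 + 2486; 2596 = 1·2486 + 110; 2486 = 22·110 + 66; 110 = 1·66 + 44; 66 = 1·44 + 22; 44 = 2·22 + 0. gcd = 22; 1232 mod 22 = 0. Yes.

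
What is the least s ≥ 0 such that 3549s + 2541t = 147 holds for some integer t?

gcd(3549, 2541) = 21 (Euclid: 3549 = 1·2541 + 1008; 2541 = 2·1008 + 525; 1008 = 1·525 + 483; 525 = 1·483 + 42; 483 = 11·42 + 21; 42 = 2·21 + 0), and 21 | 147.
Extended Euclid: 3549·(58) + 2541·(-81) = 21. Scale by 7: s₀ = 406.
General solution s = s₀ + 121k; reducing mod 121 gives s = 43 (and t = -60).

43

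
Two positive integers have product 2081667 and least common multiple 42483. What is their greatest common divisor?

From gcd × lcm = uv: gcd = 2081667 / 42483 = 49.

49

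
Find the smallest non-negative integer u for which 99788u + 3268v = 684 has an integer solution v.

6

Euclid: 99788 = 30·3268 + 1748; 3268 = 1·1748 + 1520; 1748 = 1·1520 + 228; 1520 = 6·228 + 152; 228 = 1·152 + 76; 152 = 2·76 + 0 → gcd = 76; 684 = 76·9.
Back-substitution yields 99788·(15) + 3268·(-458) = 76, so one solution is u = 15·9 = 135, v = -458·9 = -4122.
Solutions in u differ by 3268/76 = 43; the one in [0, 43) is 135 mod 43 = 6.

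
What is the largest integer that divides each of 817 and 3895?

19

Euclid: 3895 = 4·817 + 627; 817 = 1·627 + 190; 627 = 3·190 + 57; 190 = 3·57 + 19; 57 = 3·19 + 0. Last nonzero remainder: 19.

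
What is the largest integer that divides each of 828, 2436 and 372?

12

gcd(828, 2436): 2436 = 2·828 + 780; 828 = 1·780 + 48; 780 = 16·48 + 12; 48 = 4·12 + 0 → 12
gcd(12, 372): 372 = 31·12 + 0 → 12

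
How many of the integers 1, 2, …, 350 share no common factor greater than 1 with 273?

273 = 3·7·13. Inclusion–exclusion on these primes:
350 − ⌊350/3⌋ − ⌊350/7⌋ − ⌊350/13⌋ + ⌊350/21⌋ + ⌊350/39⌋ + ⌊350/91⌋ − ⌊350/273⌋ = 184

184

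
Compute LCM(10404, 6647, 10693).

8853804

lcm(10404, 6647) = 10404·6647/gcd = 69155388/289 = 239292
lcm(239292, 10693) = 239292·10693/gcd = 2558749356/289 = 8853804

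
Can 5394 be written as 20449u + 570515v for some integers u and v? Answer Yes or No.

By Bézout, 20449u + 570515v = 5394 has integer solutions iff gcd(20449, 570515) | 5394.
Euclid: 570515 = 27·20449 + 18392; 20449 = 1·18392 + 2057; 18392 = 8·2057 + 1936; 2057 = 1·1936 + 121; 1936 = 16·121 + 0. gcd = 121; 5394 mod 121 = 70. No.

No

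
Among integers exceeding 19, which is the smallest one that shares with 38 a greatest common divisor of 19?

57

gcd(a, 38) = 19 forces 19 | a; write a = 19s. Then gcd(19s, 19·2) = 19·gcd(s, 2), so need gcd(s, 2) = 1.
19s > 19 gives s ≥ 2. The least s ≥ 2 coprime to 2 is 3, so a = 19·3 = 57.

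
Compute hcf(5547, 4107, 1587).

5547 = 3 · 43²; 4107 = 3 · 37²; 1587 = 3 · 23²
gcd takes min exponent of each prime: 3 = 3

3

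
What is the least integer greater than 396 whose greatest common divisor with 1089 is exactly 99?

495

1089 = 99·11. Any k with gcd(k, 1089) = 99 is a multiple of 99, say 99s, with s coprime to 11.
Need s > 396/99, so s ≥ 5. First s ≥ 5 with gcd(s, 11) = 1 is s = 5. Thus k = 99·5 = 495.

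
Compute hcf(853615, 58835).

853615 = 5 · 7 · 29³
58835 = 5 · 7 · 41²
Common: 5 · 7 = 35

35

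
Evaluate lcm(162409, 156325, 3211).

162409 = 13² · 31²; 156325 = 5² · 13² · 37; 3211 = 13² · 19
lcm takes max exponent of each prime: 5² · 13² · 19 · 31² · 37 = 2854338175

2854338175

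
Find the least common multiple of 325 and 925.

gcd first: 925 = 2·325 + 275; 325 = 1·275 + 50; 275 = 5·50 + 25; 50 = 2·25 + 0 → gcd = 25
lcm = 325·925/gcd = 300625/25 = 12025

12025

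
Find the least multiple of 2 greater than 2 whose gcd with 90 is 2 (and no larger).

4

gcd(m, 90) = 2 forces 2 | m; write m = 2s. Then gcd(2s, 2·45) = 2·gcd(s, 45), so need gcd(s, 45) = 1.
2s > 2 gives s ≥ 2. The least s ≥ 2 coprime to 45 is 2, so m = 2·2 = 4.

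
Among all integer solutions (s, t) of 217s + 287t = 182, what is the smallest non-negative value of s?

22

Euclid: 287 = 1·217 + 70; 217 = 3·70 + 7; 70 = 10·7 + 0 → gcd = 7; 182 = 7·26.
Back-substitution yields 217·(4) + 287·(-3) = 7, so one solution is s = 4·26 = 104, t = -3·26 = -78.
Solutions in s differ by 287/7 = 41; the one in [0, 41) is 104 mod 41 = 22.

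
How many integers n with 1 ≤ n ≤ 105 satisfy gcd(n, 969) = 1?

62

969 = 3·17·19. Inclusion–exclusion on these primes:
105 − ⌊105/3⌋ − ⌊105/17⌋ − ⌊105/19⌋ + ⌊105/51⌋ + ⌊105/57⌋ + ⌊105/323⌋ − ⌊105/969⌋ = 62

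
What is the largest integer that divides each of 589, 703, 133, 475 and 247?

gcd(589, 703): 703 = 1·589 + 114; 589 = 5·114 + 19; 114 = 6·19 + 0 → 19
gcd(19, 133): 133 = 7·19 + 0 → 19
gcd(19, 475): 475 = 25·19 + 0 → 19
gcd(19, 247): 247 = 13·19 + 0 → 19

19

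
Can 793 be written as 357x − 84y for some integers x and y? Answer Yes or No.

gcd(357, 84): 357 = 4·84 + 21; 84 = 4·21 + 0 → 21
21 does not divide 793, so a solution does not exist.

No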